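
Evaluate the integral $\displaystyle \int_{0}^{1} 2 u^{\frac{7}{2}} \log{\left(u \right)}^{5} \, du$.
$- \frac{5120}{177147}$

Consider the simpler parametrised integral
$$J(a) = \int_{0}^{1} 2 u^{a} \, du = \frac{2}{a + 1}.$$

Differentiating under the integral sign brings down a factor of $\ln u$:
$$\frac{dJ}{da} = \int_{0}^{1} 2 u^{a} \log{\left(u \right)} \, du = - \frac{2}{\left(a + 1\right)^{2}}.$$

Repeating $5$ times in total — each differentiation brings down another $\ln u$ — gives
$$\frac{d^{5}J}{da^{5}} = \int_{0}^{1} 2 u^{a} \log{\left(u \right)}^{5} \, du = - \frac{240}{\left(a + 1\right)^{6}},$$
and the integrand here is exactly the target integrand, so $I = - \frac{240}{\left(a + 1\right)^{6}}$.

Setting $a = \frac{7}{2}$:
$$I = - \frac{5120}{177147}.$$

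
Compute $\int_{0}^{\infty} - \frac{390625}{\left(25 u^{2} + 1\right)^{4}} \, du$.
$- \frac{390625 \pi}{32}$

Start from the standard arctangent integral
$$J(a) = \int_{0}^{\infty} - \frac{1}{a^{2} + u^{2}} \, du = - \frac{\pi}{2 a}.$$

Differentiating under the integral sign with respect to $a$,
$$\frac{dJ}{da} = \int_{0}^{\infty} \frac{2 a}{\left(a^{2} + u^{2}\right)^{2}} \, du = \frac{\pi}{2 a^{2}},$$
so $\int_{0}^{\infty} - \frac{1}{\left(a^{2} + u^{2}\right)^{2}} \, du = - \frac{\pi}{4 a^{3}}$.

Repeating — each differentiation of $1/(u^2+a^2)^j$ produces $-2ja/(u^2+a^2)^{j+1}$ — and dividing through by $-2ja$ at each step yields, after $3$ differentiations in total,
$$\int_{0}^{\infty} - \frac{1}{\left(a^{2} + u^{2}\right)^{4}} \, du = - \frac{5 \pi}{32 a^{7}}.$$

Setting $a = \frac{1}{5}$:
$$I = - \frac{390625 \pi}{32}.$$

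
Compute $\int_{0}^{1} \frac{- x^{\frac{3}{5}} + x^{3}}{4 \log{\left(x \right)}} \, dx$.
$- \frac{\log{\left(2 \right)}}{4} + \frac{\log{\left(5 \right)}}{4}$

Replace the exponent $\frac{3}{5}$ by a parameter $a$: let $I(a) = \int_{0}^{1} \frac{x^{3} - x^{a}}{4 \log{\left(x \right)}} \, dx$.

Since $\dfrac{\partial}{\partial a}\,x^{a} = x^{a} \ln x$, the $\ln x$ in the denominator cancels and
$$\frac{dI}{da} = \int_{0}^{1} - \frac{1}{4} x^{a} \, dx = - \frac{1}{4} \left[\frac{x^{a+1}}{a+1}\right]_0^1 = - \frac{1}{4 a + 4}.$$

Integrating with respect to $a$ gives $I(a) = - \frac{\log{\left(a + 1 \right)}}{4} + \frac{\log{\left(2 \right)}}{2} + C$.

At $a = 3$ the integrand is identically $0$, so $I(3) = 0$. The closed form gives $0$, hence $C = 0$.

Setting $a = \frac{3}{5}$:
$$I = - \frac{\log{\left(2 \right)}}{4} + \frac{\log{\left(5 \right)}}{4}.$$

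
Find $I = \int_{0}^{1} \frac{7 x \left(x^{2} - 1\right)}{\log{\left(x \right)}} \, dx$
$\log{\left(128 \right)}$

Replace the exponent $1$ by a parameter $a$: let $I(a) = \int_{0}^{1} \frac{7 \left(x^{3} - x^{a}\right)}{\log{\left(x \right)}} \, dx$.

Since $\dfrac{\partial}{\partial a}\,x^{a} = x^{a} \ln x$, the $\ln x$ in the denominator cancels and
$$\frac{dI}{da} = \int_{0}^{1} -7 x^{a} \, dx = -7 \left[\frac{x^{a+1}}{a+1}\right]_0^1 = - \frac{7}{a + 1}.$$

Integrating with respect to $a$ gives $I(a) = - \log{\left(\frac{\left(a + 1\right)^{7}}{16384} \right)} + C$.

At $a = 3$ the integrand is identically $0$, so $I(3) = 0$. The closed form gives $0$, hence $C = 0$.

Setting $a = 1$:
$$I = \log{\left(128 \right)}.$$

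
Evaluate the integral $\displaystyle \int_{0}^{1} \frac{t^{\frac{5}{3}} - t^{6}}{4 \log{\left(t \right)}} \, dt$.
$\log{\left(\frac{42^{\frac{3}{4}}}{21} \right)}$

Consider the one-parameter family: let $I(a) = \int_{0}^{1} \frac{- t^{6} + t^{a}}{4 \log{\left(t \right)}} \, dt$.

Since $\dfrac{\partial}{\partial a}\,t^{a} = t^{a} \ln t$, the $\ln t$ in the denominator cancels and
$$\frac{dI}{da} = \int_{0}^{1} \frac{1}{4} t^{a} \, dt = \frac{1}{4} \left[\frac{t^{a+1}}{a+1}\right]_0^1 = \frac{1}{4 \left(a + 1\right)}.$$

Integrating with respect to $a$ gives $I(a) = \frac{\log{\left(a + 1 \right)}}{4} - \frac{\log{\left(7 \right)}}{4} + C$.

At $a = 6$ the integrand is identically $0$, so $I(6) = 0$. The closed form gives $0$, hence $C = 0$.

Setting $a = \frac{5}{3}$:
$$I = \log{\left(\frac{42^{\frac{3}{4}}}{21} \right)}.$$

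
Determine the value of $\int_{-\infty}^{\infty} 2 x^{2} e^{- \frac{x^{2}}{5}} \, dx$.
$5 \sqrt{5} \sqrt{\pi}$

Consider the simpler parametrised integral
$$J(a) = \int_{-\infty}^{\infty} 2 e^{- a x^{2}} \, dx = \frac{2 \sqrt{\pi}}{\sqrt{a}}.$$

Differentiating under the integral sign brings down a factor of $(-x^2)$:
$$\frac{dJ}{da} = \int_{-\infty}^{\infty} - 2 x^{2} e^{- a x^{2}} \, dx = - \frac{\sqrt{\pi}}{a^{\frac{3}{2}}}.$$

The integral on the left is $-I$, so $I = \frac{\sqrt{\pi}}{a^{\frac{3}{2}}}$.

Setting $a = \frac{1}{5}$:
$$I = 5 \sqrt{5} \sqrt{\pi}.$$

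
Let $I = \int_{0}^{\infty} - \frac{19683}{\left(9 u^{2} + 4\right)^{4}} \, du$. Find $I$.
$- \frac{32805 \pi}{4096}$

Start from the standard arctangent integral
$$J(a) = \int_{0}^{\infty} - \frac{3}{a^{2} + u^{2}} \, du = - \frac{3 \pi}{2 a}.$$

Differentiating under the integral sign with respect to $a$,
$$\frac{dJ}{da} = \int_{0}^{\infty} \frac{6 a}{\left(a^{2} + u^{2}\right)^{2}} \, du = \frac{3 \pi}{2 a^{2}},$$
so $\int_{0}^{\infty} - \frac{3}{\left(a^{2} + u^{2}\right)^{2}} \, du = - \frac{3 \pi}{4 a^{3}}$.

Repeating — each differentiation of $1/(u^2+a^2)^j$ produces $-2ja/(u^2+a^2)^{j+1}$ — and dividing through by $-2ja$ at each step yields, after $3$ differentiations in total,
$$\int_{0}^{\infty} - \frac{3}{\left(a^{2} + u^{2}\right)^{4}} \, du = - \frac{15 \pi}{32 a^{7}}.$$

Setting $a = \frac{2}{3}$:
$$I = - \frac{32805 \pi}{4096}.$$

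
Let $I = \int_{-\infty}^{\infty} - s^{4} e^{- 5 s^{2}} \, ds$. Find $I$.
$- \frac{3 \sqrt{5} \sqrt{\pi}}{500}$

Start from the elementary integral
$$J(a) = \int_{-\infty}^{\infty} - e^{- a s^{2}} \, ds = - \frac{\sqrt{\pi}}{\sqrt{a}}.$$

Differentiating under the integral sign brings down a factor of $(-s^2)$:
$$\frac{dJ}{da} = \int_{-\infty}^{\infty} s^{2} e^{- a s^{2}} \, ds = \frac{\sqrt{\pi}}{2 a^{\frac{3}{2}}}.$$

Repeating twice in total — each differentiation brings down another $(-s^2)$ — gives
$$\frac{d^{2}J}{da^{2}} = \int_{-\infty}^{\infty} - s^{4} e^{- a s^{2}} \, ds = - \frac{3 \sqrt{\pi}}{4 a^{\frac{5}{2}}},$$
and the integrand here is exactly the target integrand, so $I = - \frac{3 \sqrt{\pi}}{4 a^{\frac{5}{2}}}$.

Setting $a = 5$:
$$I = - \frac{3 \sqrt{5} \sqrt{\pi}}{500}.$$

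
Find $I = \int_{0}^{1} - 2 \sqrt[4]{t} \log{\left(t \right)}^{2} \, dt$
$- \frac{256}{125}$

Consider the simpler parametrised integral
$$J(a) = \int_{0}^{1} - 2 t^{a} \, dt = - \frac{2}{a + 1}.$$

Differentiating under the integral sign brings down a factor of $\ln t$:
$$\frac{dJ}{da} = \int_{0}^{1} - 2 t^{a} \log{\left(t \right)} \, dt = \frac{2}{\left(a + 1\right)^{2}}.$$

Repeating twice in total — each differentiation brings down another $\ln t$ — gives
$$\frac{d^{2}J}{da^{2}} = \int_{0}^{1} - 2 t^{a} \log{\left(t \right)}^{2} \, dt = - \frac{4}{\left(a + 1\right)^{3}},$$
and the integrand here is exactly the target integrand, so $I = - \frac{4}{\left(a + 1\right)^{3}}$.

Setting $a = \frac{1}{4}$:
$$I = - \frac{256}{125}.$$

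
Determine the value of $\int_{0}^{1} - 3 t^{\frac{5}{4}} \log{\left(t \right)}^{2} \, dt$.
$- \frac{128}{243}$

Start from the elementary integral
$$J(a) = \int_{0}^{1} - 3 t^{a} \, dt = - \frac{3}{a + 1}.$$

Differentiating under the integral sign brings down a factor of $\ln t$:
$$\frac{dJ}{da} = \int_{0}^{1} - 3 t^{a} \log{\left(t \right)} \, dt = \frac{3}{\left(a + 1\right)^{2}}.$$

Repeating twice in total — each differentiation brings down another $\ln t$ — gives
$$\frac{d^{2}J}{da^{2}} = \int_{0}^{1} - 3 t^{a} \log{\left(t \right)}^{2} \, dt = - \frac{6}{\left(a + 1\right)^{3}},$$
and the integrand here is exactly the target integrand, so $I = - \frac{6}{\left(a + 1\right)^{3}}$.

Setting $a = \frac{5}{4}$:
$$I = - \frac{128}{243}.$$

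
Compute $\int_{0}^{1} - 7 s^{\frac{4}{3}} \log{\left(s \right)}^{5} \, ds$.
$\frac{87480}{16807}$

Begin with the known integral
$$J(a) = \int_{0}^{1} - 7 s^{a} \, ds = - \frac{7}{a + 1}.$$

Differentiating under the integral sign brings down a factor of $\ln s$:
$$\frac{dJ}{da} = \int_{0}^{1} - 7 s^{a} \log{\left(s \right)} \, ds = \frac{7}{\left(a + 1\right)^{2}}.$$

Repeating $5$ times in total — each differentiation brings down another $\ln s$ — gives
$$\frac{d^{5}J}{da^{5}} = \int_{0}^{1} - 7 s^{a} \log{\left(s \right)}^{5} \, ds = \frac{840}{\left(a + 1\right)^{6}},$$
and the integrand here is exactly the target integrand, so $I = \frac{840}{\left(a + 1\right)^{6}}$.

Setting $a = \frac{4}{3}$:
$$I = \frac{87480}{16807}.$$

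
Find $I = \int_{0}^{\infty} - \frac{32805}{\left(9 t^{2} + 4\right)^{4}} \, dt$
$- \frac{54675 \pi}{4096}$

Recall the elementary integral
$$J(a) = \int_{0}^{\infty} - \frac{5}{a^{2} + t^{2}} \, dt = - \frac{5 \pi}{2 a}.$$

Differentiating under the integral sign with respect to $a$,
$$\frac{dJ}{da} = \int_{0}^{\infty} \frac{10 a}{\left(a^{2} + t^{2}\right)^{2}} \, dt = \frac{5 \pi}{2 a^{2}},$$
so $\int_{0}^{\infty} - \frac{5}{\left(a^{2} + t^{2}\right)^{2}} \, dt = - \frac{5 \pi}{4 a^{3}}$.

Repeating — each differentiation of $1/(t^2+a^2)^j$ produces $-2ja/(t^2+a^2)^{j+1}$ — and dividing through by $-2ja$ at each step yields, after $3$ differentiations in total,
$$\int_{0}^{\infty} - \frac{5}{\left(a^{2} + t^{2}\right)^{4}} \, dt = - \frac{25 \pi}{32 a^{7}}.$$

Setting $a = \frac{2}{3}$:
$$I = - \frac{54675 \pi}{4096}.$$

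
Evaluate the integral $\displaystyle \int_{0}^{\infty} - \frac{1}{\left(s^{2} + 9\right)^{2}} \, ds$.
$- \frac{\pi}{108}$

Start from the standard arctangent integral
$$J(a) = \int_{0}^{\infty} - \frac{1}{a^{2} + s^{2}} \, ds = - \frac{\pi}{2 a}.$$

Differentiating under the integral sign with respect to $a$,
$$\frac{dJ}{da} = \int_{0}^{\infty} \frac{2 a}{\left(a^{2} + s^{2}\right)^{2}} \, ds = \frac{\pi}{2 a^{2}},$$
so $\int_{0}^{\infty} - \frac{1}{\left(a^{2} + s^{2}\right)^{2}} \, ds = - \frac{\pi}{4 a^{3}}$.

Setting $a = 3$:
$$I = - \frac{\pi}{108}.$$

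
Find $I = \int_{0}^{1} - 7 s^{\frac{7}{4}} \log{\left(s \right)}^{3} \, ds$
$\frac{10752}{14641}$

Begin with the known integral
$$J(a) = \int_{0}^{1} - 7 s^{a} \, ds = - \frac{7}{a + 1}.$$

Differentiating under the integral sign brings down a factor of $\ln s$:
$$\frac{dJ}{da} = \int_{0}^{1} - 7 s^{a} \log{\left(s \right)} \, ds = \frac{7}{\left(a + 1\right)^{2}}.$$

Repeating $3$ times in total — each differentiation brings down another $\ln s$ — gives
$$\frac{d^{3}J}{da^{3}} = \int_{0}^{1} - 7 s^{a} \log{\left(s \right)}^{3} \, ds = \frac{42}{\left(a + 1\right)^{4}},$$
and the integrand here is exactly the target integrand, so $I = \frac{42}{\left(a + 1\right)^{4}}$.

Setting $a = \frac{7}{4}$:
$$I = \frac{10752}{14641}.$$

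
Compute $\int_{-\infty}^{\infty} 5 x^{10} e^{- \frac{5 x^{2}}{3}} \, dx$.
$\frac{45927 \sqrt{15} \sqrt{\pi}}{20000}$

Consider the simpler parametrised integral
$$J(a) = \int_{-\infty}^{\infty} 5 e^{- a x^{2}} \, dx = \frac{5 \sqrt{\pi}}{\sqrt{a}}.$$

Differentiating under the integral sign brings down a factor of $(-x^2)$:
$$\frac{dJ}{da} = \int_{-\infty}^{\infty} - 5 x^{2} e^{- a x^{2}} \, dx = - \frac{5 \sqrt{\pi}}{2 a^{\frac{3}{2}}}.$$

Repeating $5$ times in total — each differentiation brings down another $(-x^2)$ — gives
$$\frac{d^{5}J}{da^{5}} = \int_{-\infty}^{\infty} - 5 x^{10} e^{- a x^{2}} \, dx = - \frac{4725 \sqrt{\pi}}{32 a^{\frac{11}{2}}},$$
and the integrand here is $(-1)^{5}$ times the target integrand, so $I = (-1)^{5}\,\frac{d^{5}J}{da^{5}} = \frac{4725 \sqrt{\pi}}{32 a^{\frac{11}{2}}}$.

Setting $a = \frac{5}{3}$:
$$I = \frac{45927 \sqrt{15} \sqrt{\pi}}{20000}.$$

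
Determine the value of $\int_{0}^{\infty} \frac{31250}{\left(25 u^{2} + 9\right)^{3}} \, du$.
$\frac{3125 \pi}{648}$

Begin with the known result
$$J(a) = \int_{0}^{\infty} \frac{2}{a^{2} + u^{2}} \, du = \frac{\pi}{a}.$$

Differentiating under the integral sign with respect to $a$,
$$\frac{dJ}{da} = \int_{0}^{\infty} - \frac{4 a}{\left(a^{2} + u^{2}\right)^{2}} \, du = - \frac{\pi}{a^{2}},$$
so $\int_{0}^{\infty} \frac{2}{\left(a^{2} + u^{2}\right)^{2}} \, du = \frac{\pi}{2 a^{3}}$.

Repeating — each differentiation of $1/(u^2+a^2)^j$ produces $-2ja/(u^2+a^2)^{j+1}$ — and dividing through by $-2ja$ at each step yields, after $2$ differentiations in total,
$$\int_{0}^{\infty} \frac{2}{\left(a^{2} + u^{2}\right)^{3}} \, du = \frac{3 \pi}{8 a^{5}}.$$

Setting $a = \frac{3}{5}$:
$$I = \frac{3125 \pi}{648}.$$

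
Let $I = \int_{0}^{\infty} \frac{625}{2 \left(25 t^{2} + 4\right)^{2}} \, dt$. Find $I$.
$\frac{125 \pi}{64}$

Start from the standard arctangent integral
$$J(a) = \int_{0}^{\infty} \frac{1}{2 \left(a^{2} + t^{2}\right)} \, dt = \frac{\pi}{4 a}.$$

Differentiating under the integral sign with respect to $a$,
$$\frac{dJ}{da} = \int_{0}^{\infty} - \frac{a}{\left(a^{2} + t^{2}\right)^{2}} \, dt = - \frac{\pi}{4 a^{2}},$$
so $\int_{0}^{\infty} \frac{1}{2 \left(a^{2} + t^{2}\right)^{2}} \, dt = \frac{\pi}{8 a^{3}}$.

Setting $a = \frac{2}{5}$:
$$I = \frac{125 \pi}{64}.$$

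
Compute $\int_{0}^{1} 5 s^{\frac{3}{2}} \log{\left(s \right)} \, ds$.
$- \frac{4}{5}$

Start from the elementary integral
$$J(a) = \int_{0}^{1} 5 s^{a} \, ds = \frac{5}{a + 1}.$$

Differentiating under the integral sign brings down a factor of $\ln s$:
$$\frac{dJ}{da} = \int_{0}^{1} 5 s^{a} \log{\left(s \right)} \, ds = - \frac{5}{\left(a + 1\right)^{2}}.$$

The integral on the left is $I$, so $I = - \frac{5}{\left(a + 1\right)^{2}}$.

Setting $a = \frac{3}{2}$:
$$I = - \frac{4}{5}.$$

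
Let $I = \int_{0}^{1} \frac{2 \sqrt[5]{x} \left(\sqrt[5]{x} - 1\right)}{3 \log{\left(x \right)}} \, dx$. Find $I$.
$- \frac{2 \log{\left(6 \right)}}{3} + \frac{2 \log{\left(7 \right)}}{3}$

Consider the one-parameter family: let $I(a) = \int_{0}^{1} \frac{2 \left(- \sqrt[5]{x} + x^{a}\right)}{3 \log{\left(x \right)}} \, dx$.

Since $\dfrac{\partial}{\partial a}\,x^{a} = x^{a} \ln x$, the $\ln x$ in the denominator cancels and
$$\frac{dI}{da} = \int_{0}^{1} \frac{2}{3} x^{a} \, dx = \frac{2}{3} \left[\frac{x^{a+1}}{a+1}\right]_0^1 = \frac{2}{3 \left(a + 1\right)}.$$

Integrating with respect to $a$ gives $I(a) = \log{\left(\frac{5^{\frac{2}{3}} \sqrt[3]{6} \left(a + 1\right)^{\frac{2}{3}}}{6} \right)} + C$.

At $a = \frac{1}{5}$ the integrand is identically $0$, so $I(\frac{1}{5}) = 0$. The closed form gives $0$, hence $C = 0$.

Setting $a = \frac{2}{5}$:
$$I = - \frac{2 \log{\left(6 \right)}}{3} + \frac{2 \log{\left(7 \right)}}{3}.$$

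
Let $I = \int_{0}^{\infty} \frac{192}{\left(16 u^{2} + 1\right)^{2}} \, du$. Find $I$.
$12 \pi$

Begin with the known result
$$J(a) = \int_{0}^{\infty} \frac{3}{4 \left(a^{2} + u^{2}\right)} \, du = \frac{3 \pi}{8 a}.$$

Differentiating under the integral sign with respect to $a$,
$$\frac{dJ}{da} = \int_{0}^{\infty} - \frac{3 a}{2 \left(a^{2} + u^{2}\right)^{2}} \, du = - \frac{3 \pi}{8 a^{2}},$$
so $\int_{0}^{\infty} \frac{3}{4 \left(a^{2} + u^{2}\right)^{2}} \, du = \frac{3 \pi}{16 a^{3}}$.

Setting $a = \frac{1}{4}$:
$$I = 12 \pi.$$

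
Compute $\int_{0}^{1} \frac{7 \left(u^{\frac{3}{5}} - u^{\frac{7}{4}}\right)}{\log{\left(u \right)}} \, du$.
$\log{\left(\frac{34359738368}{1522435234375} \right)}$

Consider the one-parameter family: let $I(a) = \int_{0}^{1} \frac{7 \left(- u^{\frac{7}{4}} + u^{a}\right)}{\log{\left(u \right)}} \, du$.

Since $\dfrac{\partial}{\partial a}\,u^{a} = u^{a} \ln u$, the $\ln u$ in the denominator cancels and
$$\frac{dI}{da} = \int_{0}^{1} 7 u^{a} \, du = 7 \left[\frac{u^{a+1}}{a+1}\right]_0^1 = \frac{7}{a + 1}.$$

Integrating with respect to $a$ gives $I(a) = \log{\left(\frac{16384 \left(a + 1\right)^{7}}{19487171} \right)} + C$.

At $a = \frac{7}{4}$ the integrand is identically $0$, so $I(\frac{7}{4}) = 0$. The closed form gives $0$, hence $C = 0$.

Setting $a = \frac{3}{5}$:
$$I = \log{\left(\frac{34359738368}{1522435234375} \right)}.$$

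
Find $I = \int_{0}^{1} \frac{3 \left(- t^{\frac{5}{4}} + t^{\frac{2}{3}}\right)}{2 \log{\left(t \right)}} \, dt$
$- \log{\left(\frac{81 \sqrt{15}}{200} \right)}$

Consider the one-parameter family: let $I(a) = \int_{0}^{1} \frac{3 \left(t^{\frac{2}{3}} - t^{a}\right)}{2 \log{\left(t \right)}} \, dt$.

Since $\dfrac{\partial}{\partial a}\,t^{a} = t^{a} \ln t$, the $\ln t$ in the denominator cancels and
$$\frac{dI}{da} = \int_{0}^{1} - \frac{3}{2} t^{a} \, dt = - \frac{3}{2} \left[\frac{t^{a+1}}{a+1}\right]_0^1 = - \frac{3}{2 a + 2}.$$

Integrating with respect to $a$ gives $I(a) = - \log{\left(\frac{3 \sqrt{15} \left(a + 1\right)^{\frac{3}{2}}}{25} \right)} + C$.

At $a = \frac{2}{3}$ the integrand is identically $0$, so $I(\frac{2}{3}) = 0$. The closed form gives $0$, hence $C = 0$.

Setting $a = \frac{5}{4}$:
$$I = - \log{\left(\frac{81 \sqrt{15}}{200} \right)}.$$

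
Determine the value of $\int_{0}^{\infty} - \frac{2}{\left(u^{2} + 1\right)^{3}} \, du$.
$- \frac{3 \pi}{8}$

Begin with the known result
$$J(a) = \int_{0}^{\infty} - \frac{2}{a^{2} + u^{2}} \, du = - \frac{\pi}{a}.$$

Differentiating under the integral sign with respect to $a$,
$$\frac{dJ}{da} = \int_{0}^{\infty} \frac{4 a}{\left(a^{2} + u^{2}\right)^{2}} \, du = \frac{\pi}{a^{2}},$$
so $\int_{0}^{\infty} - \frac{2}{\left(a^{2} + u^{2}\right)^{2}} \, du = - \frac{\pi}{2 a^{3}}$.

Repeating — each differentiation of $1/(u^2+a^2)^j$ produces $-2ja/(u^2+a^2)^{j+1}$ — and dividing through by $-2ja$ at each step yields, after $2$ differentiations in total,
$$\int_{0}^{\infty} - \frac{2}{\left(a^{2} + u^{2}\right)^{3}} \, du = - \frac{3 \pi}{8 a^{5}}.$$

Setting $a = 1$:
$$I = - \frac{3 \pi}{8}.$$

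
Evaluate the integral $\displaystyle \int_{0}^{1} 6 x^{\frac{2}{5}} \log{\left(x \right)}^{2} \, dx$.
$\frac{1500}{343}$

Begin with the known integral
$$J(a) = \int_{0}^{1} 6 x^{a} \, dx = \frac{6}{a + 1}.$$

Differentiating under the integral sign brings down a factor of $\ln x$:
$$\frac{dJ}{da} = \int_{0}^{1} 6 x^{a} \log{\left(x \right)} \, dx = - \frac{6}{\left(a + 1\right)^{2}}.$$

Repeating twice in total — each differentiation brings down another $\ln x$ — gives
$$\frac{d^{2}J}{da^{2}} = \int_{0}^{1} 6 x^{a} \log{\left(x \right)}^{2} \, dx = \frac{12}{\left(a + 1\right)^{3}},$$
and the integrand here is exactly the target integrand, so $I = \frac{12}{\left(a + 1\right)^{3}}$.

Setting $a = \frac{2}{5}$:
$$I = \frac{1500}{343}.$$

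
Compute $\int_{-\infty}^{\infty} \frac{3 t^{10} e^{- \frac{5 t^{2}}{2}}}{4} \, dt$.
$\frac{567 \sqrt{10} \sqrt{\pi}}{12500}$

Start from the elementary integral
$$J(a) = \int_{-\infty}^{\infty} \frac{3 e^{- a t^{2}}}{4} \, dt = \frac{3 \sqrt{\pi}}{4 \sqrt{a}}.$$

Differentiating under the integral sign brings down a factor of $(-t^2)$:
$$\frac{dJ}{da} = \int_{-\infty}^{\infty} - \frac{3 t^{2} e^{- a t^{2}}}{4} \, dt = - \frac{3 \sqrt{\pi}}{8 a^{\frac{3}{2}}}.$$

Repeating $5$ times in total — each differentiation brings down another $(-t^2)$ — gives
$$\frac{d^{5}J}{da^{5}} = \int_{-\infty}^{\infty} - \frac{3 t^{10} e^{- a t^{2}}}{4} \, dt = - \frac{2835 \sqrt{\pi}}{128 a^{\frac{11}{2}}},$$
and the integrand here is $(-1)^{5}$ times the target integrand, so $I = (-1)^{5}\,\frac{d^{5}J}{da^{5}} = \frac{2835 \sqrt{\pi}}{128 a^{\frac{11}{2}}}$.

Setting $a = \frac{5}{2}$:
$$I = \frac{567 \sqrt{10} \sqrt{\pi}}{12500}.$$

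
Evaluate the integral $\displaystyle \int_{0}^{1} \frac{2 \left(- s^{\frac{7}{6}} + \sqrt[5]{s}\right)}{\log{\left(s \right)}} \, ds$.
$- \log{\left(\frac{4225}{1296} \right)}$

Replace the exponent $\frac{7}{6}$ by a parameter $a$: let $I(a) = \int_{0}^{1} \frac{2 \left(\sqrt[5]{s} - s^{a}\right)}{\log{\left(s \right)}} \, ds$.

Since $\dfrac{\partial}{\partial a}\,s^{a} = s^{a} \ln s$, the $\ln s$ in the denominator cancels and
$$\frac{dI}{da} = \int_{0}^{1} -2 s^{a} \, ds = -2 \left[\frac{s^{a+1}}{a+1}\right]_0^1 = - \frac{2}{a + 1}.$$

Integrating with respect to $a$ gives $I(a) = - \log{\left(\frac{25 \left(a + 1\right)^{2}}{36} \right)} + C$.

At $a = \frac{1}{5}$ the integrand is identically $0$, so $I(\frac{1}{5}) = 0$. The closed form gives $0$, hence $C = 0$.

Setting $a = \frac{7}{6}$:
$$I = - \log{\left(\frac{4225}{1296} \right)}.$$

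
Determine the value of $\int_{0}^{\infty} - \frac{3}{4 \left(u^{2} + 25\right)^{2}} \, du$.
$- \frac{3 \pi}{2000}$

Start from the standard arctangent integral
$$J(a) = \int_{0}^{\infty} - \frac{3}{4 \left(a^{2} + u^{2}\right)} \, du = - \frac{3 \pi}{8 a}.$$

Differentiating under the integral sign with respect to $a$,
$$\frac{dJ}{da} = \int_{0}^{\infty} \frac{3 a}{2 \left(a^{2} + u^{2}\right)^{2}} \, du = \frac{3 \pi}{8 a^{2}},$$
so $\int_{0}^{\infty} - \frac{3}{4 \left(a^{2} + u^{2}\right)^{2}} \, du = - \frac{3 \pi}{16 a^{3}}$.

Setting $a = 5$:
$$I = - \frac{3 \pi}{2000}.$$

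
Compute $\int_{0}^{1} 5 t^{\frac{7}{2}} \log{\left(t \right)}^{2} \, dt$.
$\frac{80}{729}$

Consider the simpler parametrised integral
$$J(a) = \int_{0}^{1} 5 t^{a} \, dt = \frac{5}{a + 1}.$$

Differentiating under the integral sign brings down a factor of $\ln t$:
$$\frac{dJ}{da} = \int_{0}^{1} 5 t^{a} \log{\left(t \right)} \, dt = - \frac{5}{\left(a + 1\right)^{2}}.$$

Repeating twice in total — each differentiation brings down another $\ln t$ — gives
$$\frac{d^{2}J}{da^{2}} = \int_{0}^{1} 5 t^{a} \log{\left(t \right)}^{2} \, dt = \frac{10}{\left(a + 1\right)^{3}},$$
and the integrand here is exactly the target integrand, so $I = \frac{10}{\left(a + 1\right)^{3}}$.

Setting $a = \frac{7}{2}$:
$$I = \frac{80}{729}.$$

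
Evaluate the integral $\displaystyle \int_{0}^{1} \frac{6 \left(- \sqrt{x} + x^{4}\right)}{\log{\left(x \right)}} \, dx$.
$\log{\left(\frac{1000000}{729} \right)}$

Consider the one-parameter family: let $I(a) = \int_{0}^{1} \frac{6 \left(x^{4} - x^{a}\right)}{\log{\left(x \right)}} \, dx$.

Since $\dfrac{\partial}{\partial a}\,x^{a} = x^{a} \ln x$, the $\ln x$ in the denominator cancels and
$$\frac{dI}{da} = \int_{0}^{1} -6 x^{a} \, dx = -6 \left[\frac{x^{a+1}}{a+1}\right]_0^1 = - \frac{6}{a + 1}.$$

Integrating with respect to $a$ gives $I(a) = \log{\left(\frac{15625}{\left(a + 1\right)^{6}} \right)} + C$.

At $a = 4$ the integrand is identically $0$, so $I(4) = 0$. The closed form gives $0$, hence $C = 0$.

Setting $a = \frac{1}{2}$:
$$I = \log{\left(\frac{1000000}{729} \right)}.$$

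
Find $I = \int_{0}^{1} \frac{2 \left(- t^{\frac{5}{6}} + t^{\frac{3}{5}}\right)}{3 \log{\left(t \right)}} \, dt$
$\log{\left(\frac{4 \sqrt[3]{55} \cdot 6^{\frac{2}{3}}}{55} \right)}$

Replace the exponent $\frac{3}{5}$ by a parameter $a$: let $I(a) = \int_{0}^{1} \frac{2 \left(- t^{\frac{5}{6}} + t^{a}\right)}{3 \log{\left(t \right)}} \, dt$.

Since $\dfrac{\partial}{\partial a}\,t^{a} = t^{a} \ln t$, the $\ln t$ in the denominator cancels and
$$\frac{dI}{da} = \int_{0}^{1} \frac{2}{3} t^{a} \, dt = \frac{2}{3} \left[\frac{t^{a+1}}{a+1}\right]_0^1 = \frac{2}{3 \left(a + 1\right)}.$$

Integrating with respect to $a$ gives $I(a) = \log{\left(\frac{\sqrt[3]{11} \cdot 6^{\frac{2}{3}} \left(a + 1\right)^{\frac{2}{3}}}{11} \right)} + C$.

At $a = \frac{5}{6}$ the integrand is identically $0$, so $I(\frac{5}{6}) = 0$. The closed form gives $0$, hence $C = 0$.

Setting $a = \frac{3}{5}$:
$$I = \log{\left(\frac{4 \sqrt[3]{55} \cdot 6^{\frac{2}{3}}}{55} \right)}.$$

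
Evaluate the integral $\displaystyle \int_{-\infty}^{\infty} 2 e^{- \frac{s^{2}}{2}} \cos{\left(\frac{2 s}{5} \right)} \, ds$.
$\frac{2 \sqrt{2} \sqrt{\pi}}{e^{\frac{2}{25}}}$

Treat the cosine frequency as a parameter and define $I(b) = \int_{-\infty}^{\infty} 2 e^{- \frac{s^{2}}{2}} \cos{\left(b s \right)} \, ds$.

Differentiating under the integral sign,
$$I'(b) = \int_{-\infty}^{\infty} - 2 s e^{- \frac{s^{2}}{2}} \sin{\left(b s \right)} \, ds.$$

Integrate $\int_{-\infty}^{\infty} s \sin(b s)\, e^{- \frac{s^{2}}{2}}\, ds$ by parts with $u = \sin(b s)$ and $dv = s\, e^{- \frac{s^{2}}{2}}\, ds$, giving $v = - e^{- \frac{s^{2}}{2}}$. The boundary term vanishes and
$$\int_{-\infty}^{\infty} s \sin(b s)\, e^{- \frac{s^{2}}{2}}\, ds = b \int_{-\infty}^{\infty} \cos(b s)\, e^{- \frac{s^{2}}{2}}\, ds,$$
so $I'(b) = - b\, I(b)$.

This is a separable first-order ODE; solving with the initial condition $I(0) = \int_{-\infty}^{\infty} 2 e^{- \frac{s^{2}}{2}}\,ds = 2 \sqrt{2} \sqrt{\pi}$ gives
$$I(b) = 2 \sqrt{2} \sqrt{\pi} e^{- \frac{b^{2}}{2}}.$$

Setting $b = \frac{2}{5}$:
$$I = \frac{2 \sqrt{2} \sqrt{\pi}}{e^{\frac{2}{25}}}.$$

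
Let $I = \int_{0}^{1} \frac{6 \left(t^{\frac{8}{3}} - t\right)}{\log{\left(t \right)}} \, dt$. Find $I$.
$- \log{\left(\frac{46656}{1771561} \right)}$

Replace the exponent $1$ by a parameter $a$: let $I(a) = \int_{0}^{1} \frac{6 \left(t^{\frac{8}{3}} - t^{a}\right)}{\log{\left(t \right)}} \, dt$.

Since $\dfrac{\partial}{\partial a}\,t^{a} = t^{a} \ln t$, the $\ln t$ in the denominator cancels and
$$\frac{dI}{da} = \int_{0}^{1} -6 t^{a} \, dt = -6 \left[\frac{t^{a+1}}{a+1}\right]_0^1 = - \frac{6}{a + 1}.$$

Integrating with respect to $a$ gives $I(a) = - \log{\left(\frac{729 \left(a + 1\right)^{6}}{1771561} \right)} + C$.

At $a = \frac{8}{3}$ the integrand is identically $0$, so $I(\frac{8}{3}) = 0$. The closed form gives $0$, hence $C = 0$.

Setting $a = 1$:
$$I = - \log{\left(\frac{46656}{1771561} \right)}.$$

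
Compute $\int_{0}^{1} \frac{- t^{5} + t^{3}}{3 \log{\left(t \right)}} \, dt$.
$- \frac{\log{\left(6 \right)}}{3} + \frac{2 \log{\left(2 \right)}}{3}$

Introduce a parameter $a$ in the exponent: let $I(a) = \int_{0}^{1} \frac{- t^{5} + t^{a}}{3 \log{\left(t \right)}} \, dt$.

Since $\dfrac{\partial}{\partial a}\,t^{a} = t^{a} \ln t$, the $\ln t$ in the denominator cancels and
$$\frac{dI}{da} = \int_{0}^{1} \frac{1}{3} t^{a} \, dt = \frac{1}{3} \left[\frac{t^{a+1}}{a+1}\right]_0^1 = \frac{1}{3 \left(a + 1\right)}.$$

Integrating with respect to $a$ gives $I(a) = \frac{\log{\left(a + 1 \right)}}{3} - \frac{\log{\left(6 \right)}}{3} + C$.

At $a = 5$ the integrand is identically $0$, so $I(5) = 0$. The closed form gives $0$, hence $C = 0$.

Setting $a = 3$:
$$I = - \frac{\log{\left(6 \right)}}{3} + \frac{2 \log{\left(2 \right)}}{3}.$$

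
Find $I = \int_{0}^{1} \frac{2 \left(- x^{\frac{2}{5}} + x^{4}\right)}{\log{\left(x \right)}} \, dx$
$\log{\left(\frac{625}{49} \right)}$

Introduce a parameter $a$ in the exponent: let $I(a) = \int_{0}^{1} \frac{2 \left(- x^{\frac{2}{5}} + x^{a}\right)}{\log{\left(x \right)}} \, dx$.

Since $\dfrac{\partial}{\partial a}\,x^{a} = x^{a} \ln x$, the $\ln x$ in the denominator cancels and
$$\frac{dI}{da} = \int_{0}^{1} 2 x^{a} \, dx = 2 \left[\frac{x^{a+1}}{a+1}\right]_0^1 = \frac{2}{a + 1}.$$

Integrating with respect to $a$ gives $I(a) = \log{\left(\frac{25 \left(a + 1\right)^{2}}{49} \right)} + C$.

At $a = \frac{2}{5}$ the integrand is identically $0$, so $I(\frac{2}{5}) = 0$. The closed form gives $0$, hence $C = 0$.

Setting $a = 4$:
$$I = \log{\left(\frac{625}{49} \right)}.$$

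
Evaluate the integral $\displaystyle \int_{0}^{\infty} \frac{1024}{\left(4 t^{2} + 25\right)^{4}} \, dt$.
$\frac{16 \pi}{15625}$

Recall the elementary integral
$$J(a) = \int_{0}^{\infty} \frac{4}{a^{2} + t^{2}} \, dt = \frac{2 \pi}{a}.$$

Differentiating under the integral sign with respect to $a$,
$$\frac{dJ}{da} = \int_{0}^{\infty} - \frac{8 a}{\left(a^{2} + t^{2}\right)^{2}} \, dt = - \frac{2 \pi}{a^{2}},$$
so $\int_{0}^{\infty} \frac{4}{\left(a^{2} + t^{2}\right)^{2}} \, dt = \frac{\pi}{a^{3}}$.

Repeating — each differentiation of $1/(t^2+a^2)^j$ produces $-2ja/(t^2+a^2)^{j+1}$ — and dividing through by $-2ja$ at each step yields, after $3$ differentiations in total,
$$\int_{0}^{\infty} \frac{4}{\left(a^{2} + t^{2}\right)^{4}} \, dt = \frac{5 \pi}{8 a^{7}}.$$

Setting $a = \frac{5}{2}$:
$$I = \frac{16 \pi}{15625}.$$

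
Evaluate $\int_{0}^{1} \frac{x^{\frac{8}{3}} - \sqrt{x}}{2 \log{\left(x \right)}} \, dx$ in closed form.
$\log{\left(\frac{\sqrt{22}}{3} \right)}$

Replace the exponent $\frac{1}{2}$ by a parameter $a$: let $I(a) = \int_{0}^{1} \frac{x^{\frac{8}{3}} - x^{a}}{2 \log{\left(x \right)}} \, dx$.

Since $\dfrac{\partial}{\partial a}\,x^{a} = x^{a} \ln x$, the $\ln x$ in the denominator cancels and
$$\frac{dI}{da} = \int_{0}^{1} - \frac{1}{2} x^{a} \, dx = - \frac{1}{2} \left[\frac{x^{a+1}}{a+1}\right]_0^1 = - \frac{1}{2 a + 2}.$$

Integrating with respect to $a$ gives $I(a) = - \frac{\log{\left(a + 1 \right)}}{2} - \frac{\log{\left(3 \right)}}{2} + \frac{\log{\left(11 \right)}}{2} + C$.

At $a = \frac{8}{3}$ the integrand is identically $0$, so $I(\frac{8}{3}) = 0$. The closed form gives $0$, hence $C = 0$.

Setting $a = \frac{1}{2}$:
$$I = \log{\left(\frac{\sqrt{22}}{3} \right)}.$$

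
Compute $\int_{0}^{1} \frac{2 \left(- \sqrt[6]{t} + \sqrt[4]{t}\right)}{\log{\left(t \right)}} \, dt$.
$\log{\left(\frac{225}{196} \right)}$

Replace the exponent $\frac{1}{4}$ by a parameter $a$: let $I(a) = \int_{0}^{1} \frac{2 \left(- \sqrt[6]{t} + t^{a}\right)}{\log{\left(t \right)}} \, dt$.

Since $\dfrac{\partial}{\partial a}\,t^{a} = t^{a} \ln t$, the $\ln t$ in the denominator cancels and
$$\frac{dI}{da} = \int_{0}^{1} 2 t^{a} \, dt = 2 \left[\frac{t^{a+1}}{a+1}\right]_0^1 = \frac{2}{a + 1}.$$

Integrating with respect to $a$ gives $I(a) = \log{\left(\frac{36 \left(a + 1\right)^{2}}{49} \right)} + C$.

At $a = \frac{1}{6}$ the integrand is identically $0$, so $I(\frac{1}{6}) = 0$. The closed form gives $0$, hence $C = 0$.

Setting $a = \frac{1}{4}$:
$$I = \log{\left(\frac{225}{196} \right)}.$$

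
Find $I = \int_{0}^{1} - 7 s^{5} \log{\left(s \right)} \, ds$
$\frac{7}{36}$

Begin with the known integral
$$J(a) = \int_{0}^{1} - 7 s^{a} \, ds = - \frac{7}{a + 1}.$$

Differentiating under the integral sign brings down a factor of $\ln s$:
$$\frac{dJ}{da} = \int_{0}^{1} - 7 s^{a} \log{\left(s \right)} \, ds = \frac{7}{\left(a + 1\right)^{2}}.$$

The integral on the left is $I$, so $I = \frac{7}{\left(a + 1\right)^{2}}$.

Setting $a = 5$:
$$I = \frac{7}{36}.$$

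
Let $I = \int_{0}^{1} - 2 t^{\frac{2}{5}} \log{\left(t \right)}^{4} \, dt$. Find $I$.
$- \frac{150000}{16807}$

Consider the simpler parametrised integral
$$J(a) = \int_{0}^{1} - 2 t^{a} \, dt = - \frac{2}{a + 1}.$$

Differentiating under the integral sign brings down a factor of $\ln t$:
$$\frac{dJ}{da} = \int_{0}^{1} - 2 t^{a} \log{\left(t \right)} \, dt = \frac{2}{\left(a + 1\right)^{2}}.$$

Repeating $4$ times in total — each differentiation brings down another $\ln t$ — gives
$$\frac{d^{4}J}{da^{4}} = \int_{0}^{1} - 2 t^{a} \log{\left(t \right)}^{4} \, dt = - \frac{48}{\left(a + 1\right)^{5}},$$
and the integrand here is exactly the target integrand, so $I = - \frac{48}{\left(a + 1\right)^{5}}$.

Setting $a = \frac{2}{5}$:
$$I = - \frac{150000}{16807}.$$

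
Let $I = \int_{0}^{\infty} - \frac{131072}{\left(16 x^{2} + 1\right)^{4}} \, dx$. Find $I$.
$- 5120 \pi$

Begin with the known result
$$J(a) = \int_{0}^{\infty} - \frac{2}{a^{2} + x^{2}} \, dx = - \frac{\pi}{a}.$$

Differentiating under the integral sign with respect to $a$,
$$\frac{dJ}{da} = \int_{0}^{\infty} \frac{4 a}{\left(a^{2} + x^{2}\right)^{2}} \, dx = \frac{\pi}{a^{2}},$$
so $\int_{0}^{\infty} - \frac{2}{\left(a^{2} + x^{2}\right)^{2}} \, dx = - \frac{\pi}{2 a^{3}}$.

Repeating — each differentiation of $1/(x^2+a^2)^j$ produces $-2ja/(x^2+a^2)^{j+1}$ — and dividing through by $-2ja$ at each step yields, after $3$ differentiations in total,
$$\int_{0}^{\infty} - \frac{2}{\left(a^{2} + x^{2}\right)^{4}} \, dx = - \frac{5 \pi}{16 a^{7}}.$$

Setting $a = \frac{1}{4}$:
$$I = - 5120 \pi.$$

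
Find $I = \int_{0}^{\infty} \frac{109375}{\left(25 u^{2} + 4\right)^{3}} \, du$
$\frac{65625 \pi}{512}$

Recall the elementary integral
$$J(a) = \int_{0}^{\infty} \frac{7}{a^{2} + u^{2}} \, du = \frac{7 \pi}{2 a}.$$

Differentiating under the integral sign with respect to $a$,
$$\frac{dJ}{da} = \int_{0}^{\infty} - \frac{14 a}{\left(a^{2} + u^{2}\right)^{2}} \, du = - \frac{7 \pi}{2 a^{2}},$$
so $\int_{0}^{\infty} \frac{7}{\left(a^{2} + u^{2}\right)^{2}} \, du = \frac{7 \pi}{4 a^{3}}$.

Repeating — each differentiation of $1/(u^2+a^2)^j$ produces $-2ja/(u^2+a^2)^{j+1}$ — and dividing through by $-2ja$ at each step yields, after $2$ differentiations in total,
$$\int_{0}^{\infty} \frac{7}{\left(a^{2} + u^{2}\right)^{3}} \, du = \frac{21 \pi}{16 a^{5}}.$$

Setting $a = \frac{2}{5}$:
$$I = \frac{65625 \pi}{512}.$$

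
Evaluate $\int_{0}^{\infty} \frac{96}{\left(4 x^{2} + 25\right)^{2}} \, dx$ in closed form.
$\frac{12 \pi}{125}$

Recall the elementary integral
$$J(a) = \int_{0}^{\infty} \frac{6}{a^{2} + x^{2}} \, dx = \frac{3 \pi}{a}.$$

Differentiating under the integral sign with respect to $a$,
$$\frac{dJ}{da} = \int_{0}^{\infty} - \frac{12 a}{\left(a^{2} + x^{2}\right)^{2}} \, dx = - \frac{3 \pi}{a^{2}},$$
so $\int_{0}^{\infty} \frac{6}{\left(a^{2} + x^{2}\right)^{2}} \, dx = \frac{3 \pi}{2 a^{3}}$.

Setting $a = \frac{5}{2}$:
$$I = \frac{12 \pi}{125}.$$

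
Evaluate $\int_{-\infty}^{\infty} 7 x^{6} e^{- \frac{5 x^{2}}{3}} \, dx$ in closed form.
$\frac{567 \sqrt{15} \sqrt{\pi}}{1000}$

Begin with the known integral
$$J(a) = \int_{-\infty}^{\infty} 7 e^{- a x^{2}} \, dx = \frac{7 \sqrt{\pi}}{\sqrt{a}}.$$

Differentiating under the integral sign brings down a factor of $(-x^2)$:
$$\frac{dJ}{da} = \int_{-\infty}^{\infty} - 7 x^{2} e^{- a x^{2}} \, dx = - \frac{7 \sqrt{\pi}}{2 a^{\frac{3}{2}}}.$$

Repeating $3$ times in total — each differentiation brings down another $(-x^2)$ — gives
$$\frac{d^{3}J}{da^{3}} = \int_{-\infty}^{\infty} - 7 x^{6} e^{- a x^{2}} \, dx = - \frac{105 \sqrt{\pi}}{8 a^{\frac{7}{2}}},$$
and the integrand here is $(-1)^{3}$ times the target integrand, so $I = (-1)^{3}\,\frac{d^{3}J}{da^{3}} = \frac{105 \sqrt{\pi}}{8 a^{\frac{7}{2}}}$.

Setting $a = \frac{5}{3}$:
$$I = \frac{567 \sqrt{15} \sqrt{\pi}}{1000}.$$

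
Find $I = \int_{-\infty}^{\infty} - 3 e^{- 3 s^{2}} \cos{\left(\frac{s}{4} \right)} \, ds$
$- \frac{\sqrt{3} \sqrt{\pi}}{e^{\frac{1}{192}}}$

Define $I(b) = \int_{-\infty}^{\infty} - 3 e^{- 3 s^{2}} \cos{\left(b s \right)} \, ds$.

Differentiating under the integral sign,
$$I'(b) = \int_{-\infty}^{\infty} 3 s e^{- 3 s^{2}} \sin{\left(b s \right)} \, ds.$$

Integrate $\int_{-\infty}^{\infty} s \sin(b s)\, e^{- 3 s^{2}}\, ds$ by parts with $u = \sin(b s)$ and $dv = s\, e^{- 3 s^{2}}\, ds$, giving $v = - \frac{e^{- 3 s^{2}}}{6}$. The boundary term vanishes and
$$\int_{-\infty}^{\infty} s \sin(b s)\, e^{- 3 s^{2}}\, ds = \frac{b}{6} \int_{-\infty}^{\infty} \cos(b s)\, e^{- 3 s^{2}}\, ds,$$
so $I'(b) = - \frac{b}{6}\, I(b)$.

This is a separable first-order ODE; solving with the initial condition $I(0) = \int_{-\infty}^{\infty} - 3 e^{- 3 s^{2}}\,ds = - \sqrt{3} \sqrt{\pi}$ gives
$$I(b) = - \sqrt{3} \sqrt{\pi} e^{- \frac{b^{2}}{12}}.$$

Setting $b = \frac{1}{4}$:
$$I = - \frac{\sqrt{3} \sqrt{\pi}}{e^{\frac{1}{192}}}.$$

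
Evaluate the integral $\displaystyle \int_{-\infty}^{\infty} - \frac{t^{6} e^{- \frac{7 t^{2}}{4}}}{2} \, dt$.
$- \frac{120 \sqrt{7} \sqrt{\pi}}{2401}$

Consider the simpler parametrised integral
$$J(a) = \int_{-\infty}^{\infty} - \frac{e^{- a t^{2}}}{2} \, dt = - \frac{\sqrt{\pi}}{2 \sqrt{a}}.$$

Differentiating under the integral sign brings down a factor of $(-t^2)$:
$$\frac{dJ}{da} = \int_{-\infty}^{\infty} \frac{t^{2} e^{- a t^{2}}}{2} \, dt = \frac{\sqrt{\pi}}{4 a^{\frac{3}{2}}}.$$

Repeating $3$ times in total — each differentiation brings down another $(-t^2)$ — gives
$$\frac{d^{3}J}{da^{3}} = \int_{-\infty}^{\infty} \frac{t^{6} e^{- a t^{2}}}{2} \, dt = \frac{15 \sqrt{\pi}}{16 a^{\frac{7}{2}}},$$
and the integrand here is $(-1)^{3}$ times the target integrand, so $I = (-1)^{3}\,\frac{d^{3}J}{da^{3}} = - \frac{15 \sqrt{\pi}}{16 a^{\frac{7}{2}}}$.

Setting $a = \frac{7}{4}$:
$$I = - \frac{120 \sqrt{7} \sqrt{\pi}}{2401}.$$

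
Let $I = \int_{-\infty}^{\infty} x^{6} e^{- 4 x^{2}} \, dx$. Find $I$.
$\frac{15 \sqrt{\pi}}{1024}$

Begin with the known integral
$$J(a) = \int_{-\infty}^{\infty} e^{- a x^{2}} \, dx = \frac{\sqrt{\pi}}{\sqrt{a}}.$$

Differentiating under the integral sign brings down a factor of $(-x^2)$:
$$\frac{dJ}{da} = \int_{-\infty}^{\infty} - x^{2} e^{- a x^{2}} \, dx = - \frac{\sqrt{\pi}}{2 a^{\frac{3}{2}}}.$$

Repeating $3$ times in total — each differentiation brings down another $(-x^2)$ — gives
$$\frac{d^{3}J}{da^{3}} = \int_{-\infty}^{\infty} - x^{6} e^{- a x^{2}} \, dx = - \frac{15 \sqrt{\pi}}{8 a^{\frac{7}{2}}},$$
and the integrand here is $(-1)^{3}$ times the target integrand, so $I = (-1)^{3}\,\frac{d^{3}J}{da^{3}} = \frac{15 \sqrt{\pi}}{8 a^{\frac{7}{2}}}$.

Setting $a = 4$:
$$I = \frac{15 \sqrt{\pi}}{1024}.$$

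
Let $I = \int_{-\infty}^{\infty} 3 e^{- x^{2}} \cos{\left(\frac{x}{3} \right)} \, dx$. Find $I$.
$\frac{3 \sqrt{\pi}}{e^{\frac{1}{36}}}$

Define $I(b) = \int_{-\infty}^{\infty} 3 e^{- x^{2}} \cos{\left(b x \right)} \, dx$.

Differentiating under the integral sign,
$$I'(b) = \int_{-\infty}^{\infty} - 3 x e^{- x^{2}} \sin{\left(b x \right)} \, dx.$$

Integrate $\int_{-\infty}^{\infty} x \sin(b x)\, e^{- x^{2}}\, dx$ by parts with $u = \sin(b x)$ and $dv = x\, e^{- x^{2}}\, dx$, giving $v = - \frac{e^{- x^{2}}}{2}$. The boundary term vanishes and
$$\int_{-\infty}^{\infty} x \sin(b x)\, e^{- x^{2}}\, dx = \frac{b}{2} \int_{-\infty}^{\infty} \cos(b x)\, e^{- x^{2}}\, dx,$$
so $I'(b) = - \frac{b}{2}\, I(b)$.

This is a separable first-order ODE; solving with the initial condition $I(0) = \int_{-\infty}^{\infty} 3 e^{- x^{2}}\,dx = 3 \sqrt{\pi}$ gives
$$I(b) = 3 \sqrt{\pi} e^{- \frac{b^{2}}{4}}.$$

Setting $b = \frac{1}{3}$:
$$I = \frac{3 \sqrt{\pi}}{e^{\frac{1}{36}}}.$$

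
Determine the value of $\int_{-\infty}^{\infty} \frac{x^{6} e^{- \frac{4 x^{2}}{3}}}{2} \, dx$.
$\frac{405 \sqrt{3} \sqrt{\pi}}{2048}$

Begin with the known integral
$$J(a) = \int_{-\infty}^{\infty} \frac{e^{- a x^{2}}}{2} \, dx = \frac{\sqrt{\pi}}{2 \sqrt{a}}.$$

Differentiating under the integral sign brings down a factor of $(-x^2)$:
$$\frac{dJ}{da} = \int_{-\infty}^{\infty} - \frac{x^{2} e^{- a x^{2}}}{2} \, dx = - \frac{\sqrt{\pi}}{4 a^{\frac{3}{2}}}.$$

Repeating $3$ times in total — each differentiation brings down another $(-x^2)$ — gives
$$\frac{d^{3}J}{da^{3}} = \int_{-\infty}^{\infty} - \frac{x^{6} e^{- a x^{2}}}{2} \, dx = - \frac{15 \sqrt{\pi}}{16 a^{\frac{7}{2}}},$$
and the integrand here is $(-1)^{3}$ times the target integrand, so $I = (-1)^{3}\,\frac{d^{3}J}{da^{3}} = \frac{15 \sqrt{\pi}}{16 a^{\frac{7}{2}}}$.

Setting $a = \frac{4}{3}$:
$$I = \frac{405 \sqrt{3} \sqrt{\pi}}{2048}.$$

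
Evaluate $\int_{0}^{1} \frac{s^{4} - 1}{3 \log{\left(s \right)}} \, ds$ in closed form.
$\frac{\log{\left(5 \right)}}{3}$

Consider the one-parameter family: let $I(a) = \int_{0}^{1} \frac{s^{a} - 1}{3 \log{\left(s \right)}} \, ds$.

Since $\dfrac{\partial}{\partial a}\,s^{a} = s^{a} \ln s$, the $\ln s$ in the denominator cancels and
$$\frac{dI}{da} = \int_{0}^{1} \frac{1}{3} s^{a} \, ds = \frac{1}{3} \left[\frac{s^{a+1}}{a+1}\right]_0^1 = \frac{1}{3 \left(a + 1\right)}.$$

Integrating with respect to $a$ gives $I(a) = \frac{\log{\left(a + 1 \right)}}{3} + C$.

At $a = 0$ the integrand is identically $0$, so $I(0) = 0$. The closed form gives $0$, hence $C = 0$.

Setting $a = 4$:
$$I = \frac{\log{\left(5 \right)}}{3}.$$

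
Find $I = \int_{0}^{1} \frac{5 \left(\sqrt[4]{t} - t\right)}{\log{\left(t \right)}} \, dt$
$- \log{\left(\frac{32768}{3125} \right)}$

Introduce a parameter $a$ in the exponent: let $I(a) = \int_{0}^{1} \frac{5 \left(\sqrt[4]{t} - t^{a}\right)}{\log{\left(t \right)}} \, dt$.

Since $\dfrac{\partial}{\partial a}\,t^{a} = t^{a} \ln t$, the $\ln t$ in the denominator cancels and
$$\frac{dI}{da} = \int_{0}^{1} -5 t^{a} \, dt = -5 \left[\frac{t^{a+1}}{a+1}\right]_0^1 = - \frac{5}{a + 1}.$$

Integrating with respect to $a$ gives $I(a) = - \log{\left(\frac{1024 \left(a + 1\right)^{5}}{3125} \right)} + C$.

At $a = \frac{1}{4}$ the integrand is identically $0$, so $I(\frac{1}{4}) = 0$. The closed form gives $0$, hence $C = 0$.

Setting $a = 1$:
$$I = - \log{\left(\frac{32768}{3125} \right)}.$$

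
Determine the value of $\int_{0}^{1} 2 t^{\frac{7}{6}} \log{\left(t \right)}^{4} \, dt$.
$\frac{373248}{371293}$

Start from the elementary integral
$$J(a) = \int_{0}^{1} 2 t^{a} \, dt = \frac{2}{a + 1}.$$

Differentiating under the integral sign brings down a factor of $\ln t$:
$$\frac{dJ}{da} = \int_{0}^{1} 2 t^{a} \log{\left(t \right)} \, dt = - \frac{2}{\left(a + 1\right)^{2}}.$$

Repeating $4$ times in total — each differentiation brings down another $\ln t$ — gives
$$\frac{d^{4}J}{da^{4}} = \int_{0}^{1} 2 t^{a} \log{\left(t \right)}^{4} \, dt = \frac{48}{\left(a + 1\right)^{5}},$$
and the integrand here is exactly the target integrand, so $I = \frac{48}{\left(a + 1\right)^{5}}$.

Setting $a = \frac{7}{6}$:
$$I = \frac{373248}{371293}.$$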